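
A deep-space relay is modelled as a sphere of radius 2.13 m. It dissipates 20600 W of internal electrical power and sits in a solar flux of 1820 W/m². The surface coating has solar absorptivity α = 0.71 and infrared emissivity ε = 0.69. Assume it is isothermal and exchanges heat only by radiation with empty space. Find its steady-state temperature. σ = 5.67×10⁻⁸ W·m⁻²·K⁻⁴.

At steady state, absorbed solar power + internal power = radiated power.
Absorbed: α·S·A_cross = 0.71·1820·14.25 = 18420 W (cross-section πr²).
Total input = 18420 + 20600 = 39020 W.
Radiated: εσ·A_surf·T⁴ with A_surf = 4πr² = 57.01 m².
T⁴ = 39020/(0.69·5.67×10⁻⁸·57.01) = 1.749×10¹⁰ K⁴.

T ≈ 364 K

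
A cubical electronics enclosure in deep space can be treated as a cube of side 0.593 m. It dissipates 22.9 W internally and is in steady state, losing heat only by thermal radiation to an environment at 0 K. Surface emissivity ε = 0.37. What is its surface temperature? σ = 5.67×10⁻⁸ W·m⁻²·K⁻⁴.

Steady state: internal power = radiated power, P = εσA T⁴.
Radiating area A = 6L² = 2.110 m².
T⁴ = P/(εσA) = 22.9/(0.37·5.67×10⁻⁸·2.110) = 5.174×10⁸ K⁴.
T = (5.174×10⁸)^(1/4).

T ≈ 151 K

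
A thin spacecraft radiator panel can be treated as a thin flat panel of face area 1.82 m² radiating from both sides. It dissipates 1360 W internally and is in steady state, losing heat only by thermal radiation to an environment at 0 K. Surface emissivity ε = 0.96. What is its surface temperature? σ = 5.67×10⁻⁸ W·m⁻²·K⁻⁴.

T ≈ 288 K

Steady state: internal power = radiated power, P = εσA T⁴.
Radiating area A = 2·1.82 = 3.640 m².
T⁴ = P/(εσA) = 1360/(0.96·5.67×10⁻⁸·3.640) = 6.864×10⁹ K⁴.
T = (6.864×10⁹)^(1/4).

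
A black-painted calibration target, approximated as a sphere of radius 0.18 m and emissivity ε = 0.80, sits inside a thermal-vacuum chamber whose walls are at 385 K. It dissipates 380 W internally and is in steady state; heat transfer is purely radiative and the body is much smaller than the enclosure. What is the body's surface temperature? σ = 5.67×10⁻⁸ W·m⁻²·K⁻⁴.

T ≈ 454 K

For a small grey body in a large enclosure, net radiated power = εσA(T⁴ − T_w⁴).
Steady state: P = εσA(T⁴ − T_w⁴) with A = 4πr² = 0.4072 m².
T⁴ = P/(εσA) + T_w⁴ = 380/(0.80·5.67×10⁻⁸·0.4072) + (385)⁴
    = 2.058×10¹⁰ + 2.197×10¹⁰ = 4.255×10¹⁰ K⁴.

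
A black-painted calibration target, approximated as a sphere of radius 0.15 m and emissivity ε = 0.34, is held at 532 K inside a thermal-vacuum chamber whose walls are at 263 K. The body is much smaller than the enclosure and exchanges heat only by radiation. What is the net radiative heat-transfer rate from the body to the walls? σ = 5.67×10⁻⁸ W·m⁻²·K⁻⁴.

For a small grey body in a large enclosure: P_net = εσA(T_body⁴ − T_wall⁴).
A = 4πr² = 0.2827 m²; T_body⁴ − T_wall⁴ = 8.010×10¹⁰ − 4.784×10⁹ = 7.532×10¹⁰ K⁴.
|P_net| = 0.34·5.67×10⁻⁸·0.2827·7.532×10¹⁰.

P_net ≈ 411 W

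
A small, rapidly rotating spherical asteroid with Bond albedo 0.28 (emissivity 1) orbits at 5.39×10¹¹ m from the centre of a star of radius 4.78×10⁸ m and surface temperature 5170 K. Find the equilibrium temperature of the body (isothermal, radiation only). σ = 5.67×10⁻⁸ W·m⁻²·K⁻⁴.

T ≈ 100 K

The star's surface emits σT_*⁴; at distance d the flux is S = σT_*⁴(R_*/d)².
S = 5.67×10⁻⁸·(5170)⁴·(4.78×10⁸/5.39×10¹¹)² = 31.86 W/m².
For an isothermal sphere T⁴ = (1−a)S/(4σ) = 1.011×10⁸ K⁴.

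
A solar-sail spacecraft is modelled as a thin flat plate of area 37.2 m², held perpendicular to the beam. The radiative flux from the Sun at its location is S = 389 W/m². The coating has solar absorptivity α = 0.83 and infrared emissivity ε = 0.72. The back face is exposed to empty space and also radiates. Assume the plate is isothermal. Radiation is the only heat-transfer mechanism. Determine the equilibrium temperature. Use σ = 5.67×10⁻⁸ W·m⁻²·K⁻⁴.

At equilibrium, absorbed power = emitted power.
Absorbing cross-section = A = 37.20 m²; emitting surface = 2A = 74.40 m² (ratio 2).
αS·A_cross = εσ·A_surf·T⁴  ⇒  T⁴ = αS/(ε·2σ).
T⁴ = 0.830·389/(0.72·2·5.67×10⁻⁸) = 3.954×10⁹ K⁴.
T = (3.954×10⁹)^(1/4).

T ≈ 251 K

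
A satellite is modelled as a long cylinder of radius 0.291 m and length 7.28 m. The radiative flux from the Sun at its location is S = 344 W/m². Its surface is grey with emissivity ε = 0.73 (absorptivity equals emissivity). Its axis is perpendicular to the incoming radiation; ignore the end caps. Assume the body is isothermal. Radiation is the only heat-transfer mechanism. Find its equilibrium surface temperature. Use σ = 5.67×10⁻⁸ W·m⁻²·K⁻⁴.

At equilibrium, absorbed power = emitted power.
Absorbing cross-section = 2rL = 4.237 m²; emitting surface = 2πrL = 13.31 m² (ratio π).
εS·A_cross = εσ·A_surf·T⁴  ⇒  T⁴ = S/(πσ)   (ε cancels).
T⁴ = 344/(π·5.67×10⁻⁸) = 1.931×10⁹ K⁴.
T = (1.931×10⁹)^(1/4).

T ≈ 210 K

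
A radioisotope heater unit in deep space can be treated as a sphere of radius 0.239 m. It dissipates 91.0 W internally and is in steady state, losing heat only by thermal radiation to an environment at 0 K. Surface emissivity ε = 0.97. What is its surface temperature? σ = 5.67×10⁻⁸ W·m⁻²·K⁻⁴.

T ≈ 219 K

Steady state: internal power = radiated power, P = εσA T⁴.
Radiating area A = 4πr² = 0.7178 m².
T⁴ = P/(εσA) = 91.0/(0.97·5.67×10⁻⁸·0.7178) = 2.305×10⁹ K⁴.
T = (2.305×10⁹)^(1/4).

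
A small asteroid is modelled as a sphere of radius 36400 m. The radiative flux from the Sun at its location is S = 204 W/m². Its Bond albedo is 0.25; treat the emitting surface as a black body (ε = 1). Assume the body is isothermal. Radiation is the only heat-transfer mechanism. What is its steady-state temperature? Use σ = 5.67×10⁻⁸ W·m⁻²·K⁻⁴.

At equilibrium, absorbed power = emitted power.
Absorbing cross-section = πr² = 4.162×10⁹ m²; emitting surface = 4πr² = 1.665×10¹⁰ m² (ratio 4).
(1−a)S·A_cross = εσ·A_surf·T⁴  ⇒  T⁴ = (1−a)S/(4σ).
T⁴ = 0.750·204/(4·5.67×10⁻⁸) = 6.746×10⁸ K⁴.
T = (6.746×10⁸)^(1/4).

T ≈ 161 K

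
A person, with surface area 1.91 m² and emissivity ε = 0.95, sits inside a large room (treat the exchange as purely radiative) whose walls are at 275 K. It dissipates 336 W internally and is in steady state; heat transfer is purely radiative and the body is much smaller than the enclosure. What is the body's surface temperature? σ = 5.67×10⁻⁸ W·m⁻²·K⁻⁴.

T ≈ 308 K

For a small grey body in a large enclosure, net radiated power = εσA(T⁴ − T_w⁴).
Steady state: P = εσA(T⁴ − T_w⁴) with A = 1.91 m².
T⁴ = P/(εσA) + T_w⁴ = 336/(0.95·5.67×10⁻⁸·1.910) + (275)⁴
    = 3.266×10⁹ + 5.719×10⁹ = 8.985×10⁹ K⁴.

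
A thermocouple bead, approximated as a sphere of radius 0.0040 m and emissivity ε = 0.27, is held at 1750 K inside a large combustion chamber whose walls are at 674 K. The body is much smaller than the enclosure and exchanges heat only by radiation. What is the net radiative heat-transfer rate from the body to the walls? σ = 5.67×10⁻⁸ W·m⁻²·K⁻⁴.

For a small grey body in a large enclosure: P_net = εσA(T_body⁴ − T_wall⁴).
A = 4πr² = 2.011×10⁻⁴ m²; T_body⁴ − T_wall⁴ = 9.379×10¹² − 2.064×10¹¹ = 9.173×10¹² K⁴.
|P_net| = 0.27·5.67×10⁻⁸·2.011×10⁻⁴·9.173×10¹².

P_net ≈ 28.2 W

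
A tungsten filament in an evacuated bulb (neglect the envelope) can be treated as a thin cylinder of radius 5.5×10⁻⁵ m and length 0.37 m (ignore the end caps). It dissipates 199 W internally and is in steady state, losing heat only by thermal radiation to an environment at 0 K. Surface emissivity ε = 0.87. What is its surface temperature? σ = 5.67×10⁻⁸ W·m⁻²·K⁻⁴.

T ≈ 2370 K

Steady state: internal power = radiated power, P = εσA T⁴.
Radiating area A = 2πrL = 1.279×10⁻⁴ m².
T⁴ = P/(εσA) = 199/(0.87·5.67×10⁻⁸·1.279×10⁻⁴) = 3.155×10¹³ K⁴.
T = (3.155×10¹³)^(1/4).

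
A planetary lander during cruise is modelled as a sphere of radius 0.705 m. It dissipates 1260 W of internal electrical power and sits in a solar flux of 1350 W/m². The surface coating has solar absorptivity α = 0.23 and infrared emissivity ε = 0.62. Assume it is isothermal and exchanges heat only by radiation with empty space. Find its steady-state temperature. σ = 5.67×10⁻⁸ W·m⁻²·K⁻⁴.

T ≈ 299 K

At steady state, absorbed solar power + internal power = radiated power.
Absorbed: α·S·A_cross = 0.23·1350·1.561 = 484.8 W (cross-section πr²).
Total input = 484.8 + 1260 = 1745 W.
Radiated: εσ·A_surf·T⁴ with A_surf = 4πr² = 6.246 m².
T⁴ = 1745/(0.62·5.67×10⁻⁸·6.246) = 7.947×10⁹ K⁴.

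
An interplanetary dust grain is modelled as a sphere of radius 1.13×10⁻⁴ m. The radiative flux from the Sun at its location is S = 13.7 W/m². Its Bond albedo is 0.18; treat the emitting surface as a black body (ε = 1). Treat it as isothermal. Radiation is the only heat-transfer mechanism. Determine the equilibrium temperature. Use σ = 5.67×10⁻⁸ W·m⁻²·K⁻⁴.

T ≈ 83.9 K

At equilibrium, absorbed power = emitted power.
Absorbing cross-section = πr² = 4.011×10⁻⁸ m²; emitting surface = 4πr² = 1.605×10⁻⁷ m² (ratio 4).
(1−a)S·A_cross = εσ·A_surf·T⁴  ⇒  T⁴ = (1−a)S/(4σ).
T⁴ = 0.820·13.7/(4·5.67×10⁻⁸) = 4.953×10⁷ K⁴.
T = (4.953×10⁷)^(1/4).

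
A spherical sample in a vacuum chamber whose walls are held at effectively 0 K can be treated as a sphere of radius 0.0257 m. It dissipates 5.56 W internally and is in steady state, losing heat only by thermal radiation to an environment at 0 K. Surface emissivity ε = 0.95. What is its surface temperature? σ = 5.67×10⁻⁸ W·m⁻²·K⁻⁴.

T ≈ 334 K

Steady state: internal power = radiated power, P = εσA T⁴.
Radiating area A = 4πr² = 0.008300 m².
T⁴ = P/(εσA) = 5.56/(0.95·5.67×10⁻⁸·0.008300) = 1.244×10¹⁰ K⁴.
T = (1.244×10¹⁰)^(1/4).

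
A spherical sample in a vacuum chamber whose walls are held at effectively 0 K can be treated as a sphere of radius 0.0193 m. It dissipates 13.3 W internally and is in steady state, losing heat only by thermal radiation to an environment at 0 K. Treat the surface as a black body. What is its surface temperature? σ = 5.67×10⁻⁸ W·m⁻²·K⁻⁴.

Steady state: internal power = radiated power, P = εσA T⁴.
Radiating area A = 4πr² = 0.004681 m².
T⁴ = P/(εσA) = 13.3/(1.0·5.67×10⁻⁸·0.004681) = 5.011×10¹⁰ K⁴.
T = (5.011×10¹⁰)^(1/4).

T ≈ 473 K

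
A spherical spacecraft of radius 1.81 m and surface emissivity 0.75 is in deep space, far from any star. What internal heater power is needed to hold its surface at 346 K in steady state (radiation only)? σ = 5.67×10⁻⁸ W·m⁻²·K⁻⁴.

P ≈ 25100 W

P = εσ·4πr²·T⁴.
4πr² = 41.17 m²; T⁴ = 1.433×10¹⁰ K⁴.
P = 0.75·5.67×10⁻⁸·41.17·1.433×10¹⁰.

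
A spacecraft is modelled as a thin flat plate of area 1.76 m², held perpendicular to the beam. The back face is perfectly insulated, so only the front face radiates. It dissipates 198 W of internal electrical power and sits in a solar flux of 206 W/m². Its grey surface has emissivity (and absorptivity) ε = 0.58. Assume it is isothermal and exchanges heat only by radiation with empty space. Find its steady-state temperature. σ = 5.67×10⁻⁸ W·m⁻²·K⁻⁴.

T ≈ 290 K

At steady state, absorbed solar power + internal power = radiated power.
Absorbed: α·S·A_cross = 0.58·206·1.760 = 210.3 W (cross-section A).
Total input = 210.3 + 198 = 408.3 W.
Radiated: εσ·A_surf·T⁴ with A_surf = A = 1.760 m².
T⁴ = 408.3/(0.58·5.67×10⁻⁸·1.760) = 7.054×10⁹ K⁴.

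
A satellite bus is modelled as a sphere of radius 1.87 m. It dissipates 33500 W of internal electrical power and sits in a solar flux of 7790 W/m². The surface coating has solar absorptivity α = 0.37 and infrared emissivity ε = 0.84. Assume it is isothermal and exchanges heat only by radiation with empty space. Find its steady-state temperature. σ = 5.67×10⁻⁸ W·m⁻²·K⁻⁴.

At steady state, absorbed solar power + internal power = radiated power.
Absorbed: α·S·A_cross = 0.37·7790·10.99 = 31660 W (cross-section πr²).
Total input = 31660 + 33500 = 65160 W.
Radiated: εσ·A_surf·T⁴ with A_surf = 4πr² = 43.94 m².
T⁴ = 65160/(0.84·5.67×10⁻⁸·43.94) = 3.114×10¹⁰ K⁴.

T ≈ 420 K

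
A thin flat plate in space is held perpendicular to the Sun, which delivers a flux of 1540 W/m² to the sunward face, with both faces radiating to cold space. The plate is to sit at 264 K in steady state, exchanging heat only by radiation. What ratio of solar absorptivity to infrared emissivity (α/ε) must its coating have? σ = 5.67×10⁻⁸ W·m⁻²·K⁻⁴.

α/ε ≈ 0.358

Balance: αS·A = εσ·2A·T⁴ ⇒ α/ε = 2σT⁴/S.
α/ε = 2·5.67×10⁻⁸·(264)⁴/1540 = 2·5.67×10⁻⁸·4.858×10⁹/1540.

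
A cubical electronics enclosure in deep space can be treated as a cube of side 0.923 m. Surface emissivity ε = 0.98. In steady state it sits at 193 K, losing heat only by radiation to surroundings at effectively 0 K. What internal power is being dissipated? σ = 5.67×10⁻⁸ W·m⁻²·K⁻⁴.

Steady state: P = εσA T⁴.
A = 6L² = 5.112 m²; T⁴ = (193)⁴ = 1.387×10⁹ K⁴.
P = 0.98 × 5.67×10⁻⁸ × 5.112 × 1.387×10⁹.

P ≈ 394 W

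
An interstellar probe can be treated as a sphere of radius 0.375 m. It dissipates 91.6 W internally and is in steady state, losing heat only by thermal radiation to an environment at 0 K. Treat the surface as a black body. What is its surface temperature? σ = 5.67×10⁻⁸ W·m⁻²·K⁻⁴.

T ≈ 174 K

Steady state: internal power = radiated power, P = εσA T⁴.
Radiating area A = 4πr² = 1.767 m².
T⁴ = P/(εσA) = 91.6/(1.0·5.67×10⁻⁸·1.767) = 9.142×10⁸ K⁴.
T = (9.142×10⁸)^(1/4).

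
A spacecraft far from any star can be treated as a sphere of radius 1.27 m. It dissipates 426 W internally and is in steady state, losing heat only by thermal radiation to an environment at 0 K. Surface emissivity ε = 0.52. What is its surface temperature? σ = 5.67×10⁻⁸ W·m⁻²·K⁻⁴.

Steady state: internal power = radiated power, P = εσA T⁴.
Radiating area A = 4πr² = 20.27 m².
T⁴ = P/(εσA) = 426/(0.52·5.67×10⁻⁸·20.27) = 7.129×10⁸ K⁴.
T = (7.129×10⁸)^(1/4).

T ≈ 163 K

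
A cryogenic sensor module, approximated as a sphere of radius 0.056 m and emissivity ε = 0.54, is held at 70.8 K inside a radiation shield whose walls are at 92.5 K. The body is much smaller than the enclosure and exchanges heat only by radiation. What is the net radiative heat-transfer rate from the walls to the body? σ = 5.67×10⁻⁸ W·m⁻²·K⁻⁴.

P_net ≈ 0.0580 W

For a small grey body in a large enclosure: P_net = εσA(T_body⁴ − T_wall⁴).
A = 4πr² = 0.03941 m²; T_body⁴ − T_wall⁴ = 2.513×10⁷ − 7.321×10⁷ = -4.808×10⁷ K⁴.
|P_net| = 0.54·5.67×10⁻⁸·0.03941·4.808×10⁷.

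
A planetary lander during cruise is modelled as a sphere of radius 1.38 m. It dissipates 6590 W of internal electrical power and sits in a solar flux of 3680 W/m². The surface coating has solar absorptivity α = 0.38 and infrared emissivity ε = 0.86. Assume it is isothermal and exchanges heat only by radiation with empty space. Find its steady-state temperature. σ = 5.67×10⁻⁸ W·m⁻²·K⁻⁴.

T ≈ 336 K

At steady state, absorbed solar power + internal power = radiated power.
Absorbed: α·S·A_cross = 0.38·3680·5.983 = 8366 W (cross-section πr²).
Total input = 8366 + 6590 = 14960 W.
Radiated: εσ·A_surf·T⁴ with A_surf = 4πr² = 23.93 m².
T⁴ = 14960/(0.86·5.67×10⁻⁸·23.93) = 1.282×10¹⁰ K⁴.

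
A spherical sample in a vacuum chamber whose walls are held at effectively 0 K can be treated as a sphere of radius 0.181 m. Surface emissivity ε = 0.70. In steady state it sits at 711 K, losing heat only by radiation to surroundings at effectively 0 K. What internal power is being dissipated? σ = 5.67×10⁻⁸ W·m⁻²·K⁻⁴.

Steady state: P = εσA T⁴.
A = 4πr² = 0.4117 m²; T⁴ = (711)⁴ = 2.556×10¹¹ K⁴.
P = 0.70 × 5.67×10⁻⁸ × 0.4117 × 2.556×10¹¹.

P ≈ 4180 W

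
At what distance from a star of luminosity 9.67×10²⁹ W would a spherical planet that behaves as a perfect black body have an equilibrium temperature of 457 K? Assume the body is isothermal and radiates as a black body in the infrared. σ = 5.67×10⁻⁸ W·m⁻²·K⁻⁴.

For an isothermal black-emitting sphere, (1−a)S·πr² = σ·4πr²·T⁴ ⇒ S = 4σT⁴/(1−a).
S = 4·5.67×10⁻⁸·(457)⁴/1.00 = 9893 W/m².
Flux falls as S = L/(4πd²), so d = √(L/(4πS)) = √(9.67×10²⁹/(4π·9893)).

d ≈ 2.79×10¹² m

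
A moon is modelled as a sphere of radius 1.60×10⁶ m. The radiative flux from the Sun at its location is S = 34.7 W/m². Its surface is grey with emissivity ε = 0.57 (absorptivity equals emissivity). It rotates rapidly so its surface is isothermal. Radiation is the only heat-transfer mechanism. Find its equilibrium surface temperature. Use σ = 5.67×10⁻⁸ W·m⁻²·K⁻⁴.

T ≈ 111 K

At equilibrium, absorbed power = emitted power.
Absorbing cross-section = πr² = 8.042×10¹² m²; emitting surface = 4πr² = 3.217×10¹³ m² (ratio 4).
εS·A_cross = εσ·A_surf·T⁴  ⇒  T⁴ = S/(4σ)   (ε cancels).
T⁴ = 34.7/(4·5.67×10⁻⁸) = 1.530×10⁸ K⁴.
T = (1.530×10⁸)^(1/4).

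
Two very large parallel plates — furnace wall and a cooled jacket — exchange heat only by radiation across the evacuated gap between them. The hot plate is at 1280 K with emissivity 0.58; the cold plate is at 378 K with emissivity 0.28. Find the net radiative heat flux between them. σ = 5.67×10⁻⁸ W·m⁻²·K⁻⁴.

For two infinite grey parallel plates, q = σ(T₁⁴ − T₂⁴)/(1/ε₁ + 1/ε₂ − 1).
T₁⁴ − T₂⁴ = 2.684×10¹² − 2.042×10¹⁰ = 2.664×10¹² K⁴.
1/ε₁ + 1/ε₂ − 1 = 1.724 + 3.571 − 1 = 4.296.
q = 5.67×10⁻⁸ × 2.664×10¹² / 4.296.

q ≈ 35200 W/m²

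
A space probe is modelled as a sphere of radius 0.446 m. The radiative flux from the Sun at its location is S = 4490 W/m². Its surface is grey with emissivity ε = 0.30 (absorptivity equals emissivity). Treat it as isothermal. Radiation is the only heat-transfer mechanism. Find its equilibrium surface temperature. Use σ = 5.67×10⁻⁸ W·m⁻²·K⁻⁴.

At equilibrium, absorbed power = emitted power.
Absorbing cross-section = πr² = 0.6249 m²; emitting surface = 4πr² = 2.500 m² (ratio 4).
εS·A_cross = εσ·A_surf·T⁴  ⇒  T⁴ = S/(4σ)   (ε cancels).
T⁴ = 4490/(4·5.67×10⁻⁸) = 1.980×10¹⁰ K⁴.
T = (1.980×10¹⁰)^(1/4).

T ≈ 375 K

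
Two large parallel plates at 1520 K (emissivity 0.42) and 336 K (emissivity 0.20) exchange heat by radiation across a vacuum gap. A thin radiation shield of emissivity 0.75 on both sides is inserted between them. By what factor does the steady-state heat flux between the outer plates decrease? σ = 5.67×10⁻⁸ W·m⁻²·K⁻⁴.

Without shield: q₀ = σΔ(T⁴)/(1/ε₁+1/ε₂−1) with denominator 6.381.
With shield the two gaps are in series; the resistances add: (1/ε₁+1/ε_s−1)+(1/ε_s+1/ε₂−1) = 2.714+5.333 = 8.048.
Heat-flux ratio q₀/q = 8.048/6.381.

factor ≈ 1.26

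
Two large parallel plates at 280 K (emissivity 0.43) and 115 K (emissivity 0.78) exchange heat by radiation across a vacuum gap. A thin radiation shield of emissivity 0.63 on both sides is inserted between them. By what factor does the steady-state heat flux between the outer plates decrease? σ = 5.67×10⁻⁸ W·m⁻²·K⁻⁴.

Without shield: q₀ = σΔ(T⁴)/(1/ε₁+1/ε₂−1) with denominator 2.608.
With shield the two gaps are in series; the resistances add: (1/ε₁+1/ε_s−1)+(1/ε_s+1/ε₂−1) = 2.913+1.869 = 4.782.
Heat-flux ratio q₀/q = 4.782/2.608.

factor ≈ 1.83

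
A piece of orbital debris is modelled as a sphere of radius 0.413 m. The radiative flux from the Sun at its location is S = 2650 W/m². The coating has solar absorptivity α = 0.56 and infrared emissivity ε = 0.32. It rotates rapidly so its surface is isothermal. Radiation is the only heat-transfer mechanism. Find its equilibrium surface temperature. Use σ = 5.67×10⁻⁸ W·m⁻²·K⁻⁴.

At equilibrium, absorbed power = emitted power.
Absorbing cross-section = πr² = 0.5359 m²; emitting surface = 4πr² = 2.143 m² (ratio 4).
αS·A_cross = εσ·A_surf·T⁴  ⇒  T⁴ = αS/(ε·4σ).
T⁴ = 0.560·2650/(0.32·4·5.67×10⁻⁸) = 2.045×10¹⁰ K⁴.
T = (2.045×10¹⁰)^(1/4).

T ≈ 378 K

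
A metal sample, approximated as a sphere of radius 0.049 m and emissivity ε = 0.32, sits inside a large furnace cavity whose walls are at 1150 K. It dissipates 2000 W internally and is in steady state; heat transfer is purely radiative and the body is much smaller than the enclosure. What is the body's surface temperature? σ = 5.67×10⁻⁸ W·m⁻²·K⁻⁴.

For a small grey body in a large enclosure, net radiated power = εσA(T⁴ − T_w⁴).
Steady state: P = εσA(T⁴ − T_w⁴) with A = 4πr² = 0.03017 m².
T⁴ = P/(εσA) + T_w⁴ = 2000/(0.32·5.67×10⁻⁸·0.03017) + (1150)⁴
    = 3.653×10¹² + 1.749×10¹² = 5.402×10¹² K⁴.

T ≈ 1520 K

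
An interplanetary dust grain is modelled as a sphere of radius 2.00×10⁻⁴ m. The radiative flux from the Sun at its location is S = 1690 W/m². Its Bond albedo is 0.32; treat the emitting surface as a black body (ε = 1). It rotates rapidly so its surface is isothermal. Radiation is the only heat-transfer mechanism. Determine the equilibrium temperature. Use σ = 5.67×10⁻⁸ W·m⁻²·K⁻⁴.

At equilibrium, absorbed power = emitted power.
Absorbing cross-section = πr² = 1.257×10⁻⁷ m²; emitting surface = 4πr² = 5.027×10⁻⁷ m² (ratio 4).
(1−a)S·A_cross = εσ·A_surf·T⁴  ⇒  T⁴ = (1−a)S/(4σ).
T⁴ = 0.680·1690/(4·5.67×10⁻⁸) = 5.067×10⁹ K⁴.
T = (5.067×10⁹)^(1/4).

T ≈ 267 K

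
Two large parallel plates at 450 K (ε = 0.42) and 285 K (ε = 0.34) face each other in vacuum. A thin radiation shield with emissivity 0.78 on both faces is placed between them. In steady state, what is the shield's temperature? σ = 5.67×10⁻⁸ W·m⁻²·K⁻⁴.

In steady state the net flux on the hot side equals that on the cold side.
σ(T₁⁴−T_s⁴)/D₁ = σ(T_s⁴−T₂⁴)/D₂, with D₁ = 1/ε₁+1/ε_s−1 = 2.663, D₂ = 1/ε_s+1/ε₂−1 = 3.223.
Solve for T_s⁴: T_s⁴ = (D₂·T₁⁴ + D₁·T₂⁴)/(D₁+D₂) = 2.544×10¹⁰ K⁴.

T_s ≈ 399 K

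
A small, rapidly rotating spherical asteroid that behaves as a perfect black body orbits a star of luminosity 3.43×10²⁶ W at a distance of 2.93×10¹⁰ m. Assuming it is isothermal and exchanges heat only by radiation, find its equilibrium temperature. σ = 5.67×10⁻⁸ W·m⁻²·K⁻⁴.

First find the stellar flux at distance d: S = L/(4πd²) = 3.43×10²⁶/(4π·(2.93×10¹⁰)²) = 31790 W/m².
For an isothermal sphere, absorbed (1−a)S·πr² = emitted σ·4πr²·T⁴, so T⁴ = (1−a)S/(4σ).
T⁴ = 1.00·31790/(4·5.67×10⁻⁸) = 1.402×10¹¹ K⁴.

T ≈ 612 K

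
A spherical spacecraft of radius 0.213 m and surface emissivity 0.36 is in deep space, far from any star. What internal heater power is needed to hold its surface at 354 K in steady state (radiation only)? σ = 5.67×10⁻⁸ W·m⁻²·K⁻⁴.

P = εσ·4πr²·T⁴.
4πr² = 0.5701 m²; T⁴ = 1.570×10¹⁰ K⁴.
P = 0.36·5.67×10⁻⁸·0.5701·1.570×10¹⁰.

P ≈ 183 W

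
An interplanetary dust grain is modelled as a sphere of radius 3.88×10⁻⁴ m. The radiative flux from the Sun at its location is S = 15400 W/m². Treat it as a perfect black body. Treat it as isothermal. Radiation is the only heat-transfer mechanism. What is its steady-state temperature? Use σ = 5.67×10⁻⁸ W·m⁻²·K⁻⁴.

At equilibrium, absorbed power = emitted power.
Absorbing cross-section = πr² = 4.729×10⁻⁷ m²; emitting surface = 4πr² = 1.892×10⁻⁶ m² (ratio 4).
S·A_cross = εσ·A_surf·T⁴  ⇒  T⁴ = S/(4σ).
T⁴ = 1.00·15400/(4·5.67×10⁻⁸) = 6.790×10¹⁰ K⁴.
T = (6.790×10¹⁰)^(1/4).

T ≈ 510 K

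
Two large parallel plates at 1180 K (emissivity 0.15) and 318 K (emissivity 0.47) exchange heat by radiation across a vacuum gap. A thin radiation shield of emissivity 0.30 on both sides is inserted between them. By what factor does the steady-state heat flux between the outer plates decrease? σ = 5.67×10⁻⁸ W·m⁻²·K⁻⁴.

Without shield: q₀ = σΔ(T⁴)/(1/ε₁+1/ε₂−1) with denominator 7.794.
With shield the two gaps are in series; the resistances add: (1/ε₁+1/ε_s−1)+(1/ε_s+1/ε₂−1) = 9.000+4.461 = 13.46.
Heat-flux ratio q₀/q = 13.46/7.794.

factor ≈ 1.73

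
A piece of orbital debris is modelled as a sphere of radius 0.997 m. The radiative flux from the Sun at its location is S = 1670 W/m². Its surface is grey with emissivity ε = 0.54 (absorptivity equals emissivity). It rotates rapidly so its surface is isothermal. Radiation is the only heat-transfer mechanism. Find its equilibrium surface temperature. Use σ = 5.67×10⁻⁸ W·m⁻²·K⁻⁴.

T ≈ 293 K

At equilibrium, absorbed power = emitted power.
Absorbing cross-section = πr² = 3.123 m²; emitting surface = 4πr² = 12.49 m² (ratio 4).
εS·A_cross = εσ·A_surf·T⁴  ⇒  T⁴ = S/(4σ)   (ε cancels).
T⁴ = 1670/(4·5.67×10⁻⁸) = 7.363×10⁹ K⁴.
T = (7.363×10⁹)^(1/4).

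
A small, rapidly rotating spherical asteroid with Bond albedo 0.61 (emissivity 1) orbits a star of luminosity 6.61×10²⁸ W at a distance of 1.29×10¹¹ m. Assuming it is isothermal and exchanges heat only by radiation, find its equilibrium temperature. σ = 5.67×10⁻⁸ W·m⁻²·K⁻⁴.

T ≈ 859 K

First find the stellar flux at distance d: S = L/(4πd²) = 6.61×10²⁸/(4π·(1.29×10¹¹)²) = 3.161×10⁵ W/m².
For an isothermal sphere, absorbed (1−a)S·πr² = emitted σ·4πr²·T⁴, so T⁴ = (1−a)S/(4σ).
T⁴ = 0.390·3.161×10⁵/(4·5.67×10⁻⁸) = 5.435×10¹¹ K⁴.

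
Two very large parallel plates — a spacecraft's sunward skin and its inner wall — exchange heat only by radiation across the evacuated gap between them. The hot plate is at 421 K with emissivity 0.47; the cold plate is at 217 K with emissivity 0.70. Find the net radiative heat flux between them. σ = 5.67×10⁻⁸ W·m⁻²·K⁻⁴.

q ≈ 648 W/m²

For two infinite grey parallel plates, q = σ(T₁⁴ − T₂⁴)/(1/ε₁ + 1/ε₂ − 1).
T₁⁴ − T₂⁴ = 3.141×10¹⁰ − 2.217×10⁹ = 2.920×10¹⁰ K⁴.
1/ε₁ + 1/ε₂ − 1 = 2.128 + 1.429 − 1 = 2.556.
q = 5.67×10⁻⁸ × 2.920×10¹⁰ / 2.556.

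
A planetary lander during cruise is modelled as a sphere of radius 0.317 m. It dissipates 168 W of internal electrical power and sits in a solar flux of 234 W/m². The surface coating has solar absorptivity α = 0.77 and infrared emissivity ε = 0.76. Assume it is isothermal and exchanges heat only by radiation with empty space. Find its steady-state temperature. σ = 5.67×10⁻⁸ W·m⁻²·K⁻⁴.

T ≈ 254 K

At steady state, absorbed solar power + internal power = radiated power.
Absorbed: α·S·A_cross = 0.77·234·0.3157 = 56.88 W (cross-section πr²).
Total input = 56.88 + 168 = 224.9 W.
Radiated: εσ·A_surf·T⁴ with A_surf = 4πr² = 1.263 m².
T⁴ = 224.9/(0.76·5.67×10⁻⁸·1.263) = 4.133×10⁹ K⁴.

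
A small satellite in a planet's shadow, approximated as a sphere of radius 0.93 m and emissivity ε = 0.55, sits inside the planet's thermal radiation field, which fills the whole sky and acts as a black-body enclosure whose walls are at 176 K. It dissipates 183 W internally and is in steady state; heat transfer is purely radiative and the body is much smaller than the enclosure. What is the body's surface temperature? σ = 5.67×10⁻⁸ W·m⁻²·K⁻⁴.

T ≈ 197 K

For a small grey body in a large enclosure, net radiated power = εσA(T⁴ − T_w⁴).
Steady state: P = εσA(T⁴ − T_w⁴) with A = 4πr² = 10.87 m².
T⁴ = P/(εσA) + T_w⁴ = 183/(0.55·5.67×10⁻⁸·10.87) + (176)⁴
    = 5.399×10⁸ + 9.595×10⁸ = 1.499×10⁹ K⁴.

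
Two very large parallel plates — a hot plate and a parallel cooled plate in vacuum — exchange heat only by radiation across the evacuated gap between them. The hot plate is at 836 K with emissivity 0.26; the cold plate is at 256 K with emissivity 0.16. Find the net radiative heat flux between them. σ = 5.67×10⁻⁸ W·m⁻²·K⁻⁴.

For two infinite grey parallel plates, q = σ(T₁⁴ − T₂⁴)/(1/ε₁ + 1/ε₂ − 1).
T₁⁴ − T₂⁴ = 4.885×10¹¹ − 4.295×10⁹ = 4.842×10¹¹ K⁴.
1/ε₁ + 1/ε₂ − 1 = 3.846 + 6.250 − 1 = 9.096.
q = 5.67×10⁻⁸ × 4.842×10¹¹ / 9.096.

q ≈ 3020 W/m²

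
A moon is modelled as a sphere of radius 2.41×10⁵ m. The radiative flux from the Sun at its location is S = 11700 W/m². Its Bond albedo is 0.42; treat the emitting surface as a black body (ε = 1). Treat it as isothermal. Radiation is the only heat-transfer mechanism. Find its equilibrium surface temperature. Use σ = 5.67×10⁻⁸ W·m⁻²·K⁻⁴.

At equilibrium, absorbed power = emitted power.
Absorbing cross-section = πr² = 1.825×10¹¹ m²; emitting surface = 4πr² = 7.299×10¹¹ m² (ratio 4).
(1−a)S·A_cross = εσ·A_surf·T⁴  ⇒  T⁴ = (1−a)S/(4σ).
T⁴ = 0.580·11700/(4·5.67×10⁻⁸) = 2.992×10¹⁰ K⁴.
T = (2.992×10¹⁰)^(1/4).

T ≈ 416 K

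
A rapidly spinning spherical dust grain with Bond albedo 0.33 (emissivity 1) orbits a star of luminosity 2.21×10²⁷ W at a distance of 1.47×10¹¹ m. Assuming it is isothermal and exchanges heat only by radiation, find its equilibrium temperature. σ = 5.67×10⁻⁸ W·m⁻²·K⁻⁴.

T ≈ 394 K

First find the stellar flux at distance d: S = L/(4πd²) = 2.21×10²⁷/(4π·(1.47×10¹¹)²) = 8139 W/m².
For an isothermal sphere, absorbed (1−a)S·πr² = emitted σ·4πr²·T⁴, so T⁴ = (1−a)S/(4σ).
T⁴ = 0.670·8139/(4·5.67×10⁻⁸) = 2.404×10¹⁰ K⁴.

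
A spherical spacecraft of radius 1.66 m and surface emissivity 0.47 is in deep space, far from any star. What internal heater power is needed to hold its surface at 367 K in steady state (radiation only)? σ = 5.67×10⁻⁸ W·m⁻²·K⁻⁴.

P ≈ 16700 W

P = εσ·4πr²·T⁴.
4πr² = 34.63 m²; T⁴ = 1.814×10¹⁰ K⁴.
P = 0.47·5.67×10⁻⁸·34.63·1.814×10¹⁰.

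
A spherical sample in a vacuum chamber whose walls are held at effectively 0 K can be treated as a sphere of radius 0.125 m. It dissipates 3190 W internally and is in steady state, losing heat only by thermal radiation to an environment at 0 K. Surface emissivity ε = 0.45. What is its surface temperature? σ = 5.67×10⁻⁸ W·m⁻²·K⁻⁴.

Steady state: internal power = radiated power, P = εσA T⁴.
Radiating area A = 4πr² = 0.1963 m².
T⁴ = P/(εσA) = 3190/(0.45·5.67×10⁻⁸·0.1963) = 6.367×10¹¹ K⁴.
T = (6.367×10¹¹)^(1/4).

T ≈ 893 K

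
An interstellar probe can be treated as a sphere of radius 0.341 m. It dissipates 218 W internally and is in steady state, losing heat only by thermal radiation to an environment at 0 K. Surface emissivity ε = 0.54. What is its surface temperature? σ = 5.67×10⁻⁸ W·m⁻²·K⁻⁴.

Steady state: internal power = radiated power, P = εσA T⁴.
Radiating area A = 4πr² = 1.461 m².
T⁴ = P/(εσA) = 218/(0.54·5.67×10⁻⁸·1.461) = 4.873×10⁹ K⁴.
T = (4.873×10⁹)^(1/4).

T ≈ 264 K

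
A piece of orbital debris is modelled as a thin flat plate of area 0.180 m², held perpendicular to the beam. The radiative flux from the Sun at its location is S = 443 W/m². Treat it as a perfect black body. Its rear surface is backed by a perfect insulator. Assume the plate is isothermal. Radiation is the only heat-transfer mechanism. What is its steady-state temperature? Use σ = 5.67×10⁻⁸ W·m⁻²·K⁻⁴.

T ≈ 297 K

At equilibrium, absorbed power = emitted power.
Absorbing cross-section = A = 0.1800 m²; emitting surface = A = 0.1800 m² (ratio 1).
S·A_cross = εσ·A_surf·T⁴  ⇒  T⁴ = S/(1σ).
T⁴ = 1.00·443/(1·5.67×10⁻⁸) = 7.813×10⁹ K⁴.
T = (7.813×10⁹)^(1/4).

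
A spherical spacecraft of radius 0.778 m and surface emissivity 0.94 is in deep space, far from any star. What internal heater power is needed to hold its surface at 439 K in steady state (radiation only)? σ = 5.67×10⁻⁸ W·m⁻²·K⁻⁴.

P = εσ·4πr²·T⁴.
4πr² = 7.606 m²; T⁴ = 3.714×10¹⁰ K⁴.
P = 0.94·5.67×10⁻⁸·7.606·3.714×10¹⁰.

P ≈ 15100 W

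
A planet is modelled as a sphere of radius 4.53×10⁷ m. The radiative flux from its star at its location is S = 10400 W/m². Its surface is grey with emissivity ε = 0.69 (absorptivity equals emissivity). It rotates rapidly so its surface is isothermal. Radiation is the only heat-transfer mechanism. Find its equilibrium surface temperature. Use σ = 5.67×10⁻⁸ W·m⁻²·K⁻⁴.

At equilibrium, absorbed power = emitted power.
Absorbing cross-section = πr² = 6.447×10¹⁵ m²; emitting surface = 4πr² = 2.579×10¹⁶ m² (ratio 4).
εS·A_cross = εσ·A_surf·T⁴  ⇒  T⁴ = S/(4σ)   (ε cancels).
T⁴ = 10400/(4·5.67×10⁻⁸) = 4.586×10¹⁰ K⁴.
T = (4.586×10¹⁰)^(1/4).

T ≈ 463 K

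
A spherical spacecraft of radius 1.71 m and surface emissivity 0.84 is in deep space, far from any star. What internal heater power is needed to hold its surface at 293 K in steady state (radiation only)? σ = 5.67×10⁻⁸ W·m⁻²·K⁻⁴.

P ≈ 12900 W

P = εσ·4πr²·T⁴.
4πr² = 36.75 m²; T⁴ = 7.370×10⁹ K⁴.
P = 0.84·5.67×10⁻⁸·36.75·7.370×10⁹.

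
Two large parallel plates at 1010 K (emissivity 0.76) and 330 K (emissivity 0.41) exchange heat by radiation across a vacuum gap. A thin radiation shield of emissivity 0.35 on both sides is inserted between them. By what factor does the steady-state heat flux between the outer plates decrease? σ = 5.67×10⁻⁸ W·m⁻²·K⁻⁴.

factor ≈ 2.71

Without shield: q₀ = σΔ(T⁴)/(1/ε₁+1/ε₂−1) with denominator 2.755.
With shield the two gaps are in series; the resistances add: (1/ε₁+1/ε_s−1)+(1/ε_s+1/ε₂−1) = 3.173+4.296 = 7.469.
Heat-flux ratio q₀/q = 7.469/2.755.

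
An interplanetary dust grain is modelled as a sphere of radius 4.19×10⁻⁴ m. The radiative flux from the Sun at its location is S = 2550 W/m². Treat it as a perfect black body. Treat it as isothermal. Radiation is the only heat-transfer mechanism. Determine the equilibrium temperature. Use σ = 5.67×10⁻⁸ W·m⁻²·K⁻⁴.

T ≈ 326 K

At equilibrium, absorbed power = emitted power.
Absorbing cross-section = πr² = 5.515×10⁻⁷ m²; emitting surface = 4πr² = 2.206×10⁻⁶ m² (ratio 4).
S·A_cross = εσ·A_surf·T⁴  ⇒  T⁴ = S/(4σ).
T⁴ = 1.00·2550/(4·5.67×10⁻⁸) = 1.124×10¹⁰ K⁴.
T = (1.124×10¹⁰)^(1/4).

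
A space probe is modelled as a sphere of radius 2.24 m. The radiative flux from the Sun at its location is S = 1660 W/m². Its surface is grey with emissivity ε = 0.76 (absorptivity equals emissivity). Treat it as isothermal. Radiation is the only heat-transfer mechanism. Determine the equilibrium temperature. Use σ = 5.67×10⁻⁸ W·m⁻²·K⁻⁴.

At equilibrium, absorbed power = emitted power.
Absorbing cross-section = πr² = 15.76 m²; emitting surface = 4πr² = 63.05 m² (ratio 4).
εS·A_cross = εσ·A_surf·T⁴  ⇒  T⁴ = S/(4σ)   (ε cancels).
T⁴ = 1660/(4·5.67×10⁻⁸) = 7.319×10⁹ K⁴.
T = (7.319×10⁹)^(1/4).

T ≈ 292 K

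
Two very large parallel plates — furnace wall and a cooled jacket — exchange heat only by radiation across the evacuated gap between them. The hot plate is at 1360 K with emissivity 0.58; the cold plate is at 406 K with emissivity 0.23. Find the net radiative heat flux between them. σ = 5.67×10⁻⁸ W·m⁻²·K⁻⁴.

q ≈ 37900 W/m²

For two infinite grey parallel plates, q = σ(T₁⁴ − T₂⁴)/(1/ε₁ + 1/ε₂ − 1).
T₁⁴ − T₂⁴ = 3.421×10¹² − 2.717×10¹⁰ = 3.394×10¹² K⁴.
1/ε₁ + 1/ε₂ − 1 = 1.724 + 4.348 − 1 = 5.072.
q = 5.67×10⁻⁸ × 3.394×10¹² / 5.072.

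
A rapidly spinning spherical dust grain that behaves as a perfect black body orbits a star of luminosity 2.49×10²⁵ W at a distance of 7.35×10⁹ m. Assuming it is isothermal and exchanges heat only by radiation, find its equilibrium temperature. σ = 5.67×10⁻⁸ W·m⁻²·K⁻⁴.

T ≈ 634 K

First find the stellar flux at distance d: S = L/(4πd²) = 2.49×10²⁵/(4π·(7.35×10⁹)²) = 36680 W/m².
For an isothermal sphere, absorbed (1−a)S·πr² = emitted σ·4πr²·T⁴, so T⁴ = (1−a)S/(4σ).
T⁴ = 1.00·36680/(4·5.67×10⁻⁸) = 1.617×10¹¹ K⁴.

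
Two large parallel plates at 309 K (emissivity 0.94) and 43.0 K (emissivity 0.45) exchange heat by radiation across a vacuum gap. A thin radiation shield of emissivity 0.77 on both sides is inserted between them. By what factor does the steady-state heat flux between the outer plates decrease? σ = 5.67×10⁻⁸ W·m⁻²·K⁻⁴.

Without shield: q₀ = σΔ(T⁴)/(1/ε₁+1/ε₂−1) with denominator 2.286.
With shield the two gaps are in series; the resistances add: (1/ε₁+1/ε_s−1)+(1/ε_s+1/ε₂−1) = 1.363+2.521 = 3.883.
Heat-flux ratio q₀/q = 3.883/2.286.

factor ≈ 1.70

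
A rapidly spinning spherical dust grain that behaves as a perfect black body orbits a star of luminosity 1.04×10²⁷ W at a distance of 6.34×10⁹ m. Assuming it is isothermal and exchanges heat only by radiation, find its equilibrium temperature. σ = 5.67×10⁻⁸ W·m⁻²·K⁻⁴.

First find the stellar flux at distance d: S = L/(4πd²) = 1.04×10²⁷/(4π·(6.34×10⁹)²) = 2.059×10⁶ W/m².
For an isothermal sphere, absorbed (1−a)S·πr² = emitted σ·4πr²·T⁴, so T⁴ = (1−a)S/(4σ).
T⁴ = 1.00·2.059×10⁶/(4·5.67×10⁻⁸) = 9.078×10¹² K⁴.

T ≈ 1740 K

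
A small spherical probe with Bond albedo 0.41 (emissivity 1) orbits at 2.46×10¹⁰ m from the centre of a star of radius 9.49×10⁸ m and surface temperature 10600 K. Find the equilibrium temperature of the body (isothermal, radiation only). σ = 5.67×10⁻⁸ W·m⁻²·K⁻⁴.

The star's surface emits σT_*⁴; at distance d the flux is S = σT_*⁴(R_*/d)².
S = 5.67×10⁻⁸·(10600)⁴·(9.49×10⁸/2.46×10¹⁰)² = 1.065×10⁶ W/m².
For an isothermal sphere T⁴ = (1−a)S/(4σ) = 2.771×10¹² K⁴.

T ≈ 1290 K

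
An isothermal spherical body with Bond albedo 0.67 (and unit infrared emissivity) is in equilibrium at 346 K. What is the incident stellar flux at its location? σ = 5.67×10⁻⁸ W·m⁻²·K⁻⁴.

(1−a)S·πr² = σ·4πr²·T⁴ ⇒ S = 4σT⁴/(1−a).
S = 4·5.67×10⁻⁸·1.433×10¹⁰/0.330.

S ≈ 9850 W/m²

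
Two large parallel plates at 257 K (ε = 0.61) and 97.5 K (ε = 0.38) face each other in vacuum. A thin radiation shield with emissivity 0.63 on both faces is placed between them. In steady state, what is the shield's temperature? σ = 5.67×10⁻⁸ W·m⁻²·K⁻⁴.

In steady state the net flux on the hot side equals that on the cold side.
σ(T₁⁴−T_s⁴)/D₁ = σ(T_s⁴−T₂⁴)/D₂, with D₁ = 1/ε₁+1/ε_s−1 = 2.227, D₂ = 1/ε_s+1/ε₂−1 = 3.219.
Solve for T_s⁴: T_s⁴ = (D₂·T₁⁴ + D₁·T₂⁴)/(D₁+D₂) = 2.616×10⁹ K⁴.

T_s ≈ 226 K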